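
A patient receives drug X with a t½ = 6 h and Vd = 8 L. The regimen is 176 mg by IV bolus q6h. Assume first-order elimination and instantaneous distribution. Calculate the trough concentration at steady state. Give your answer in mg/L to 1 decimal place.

22.0 mg/L

The dosing interval is 1 half-life, so f = 2^(−1) = 0.5.
Accumulation ratio R = 1/(1 − f) = 1/0.5 = 2/1.
Single-dose peak C₀ = D/Vd = 176/8 = 22 mg/L.
Steady-state peak Cmax,ss = C₀·R = 22 × 2/1 ≈ 44.000 mg/L.
Steady-state trough Cmin,ss = Cmax,ss·f ≈ 44.000 × 0.5 ≈ 22.000 mg/L.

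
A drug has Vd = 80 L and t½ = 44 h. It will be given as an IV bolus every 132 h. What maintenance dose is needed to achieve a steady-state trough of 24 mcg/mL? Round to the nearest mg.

13440 mg

τ/t½ = 132/44 ≈ 3, so f = (1/2)^(132/44) ≈ 0.125000.
Cmin,ss = (D/Vd)·f/(1−f), so D = Cmin,ss·Vd·(1−f)/f.
D = 24 × 80 × (1−f)/f ≈ 24 × 80 × 7.00000 ≈ 13440.00 mg.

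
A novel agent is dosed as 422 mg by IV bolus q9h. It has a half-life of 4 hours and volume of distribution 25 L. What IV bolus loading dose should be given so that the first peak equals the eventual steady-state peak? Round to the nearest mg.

f = (1/2)^(9/4) ≈ 0.210224; accumulation ratio R = 1/(1−f) ≈ 1.26618.
Loading dose to hit Cmax,ss on first dose: D_load = D_maint·R ≈ 422 × 1.26618 ≈ 534.33 mg.

534 mg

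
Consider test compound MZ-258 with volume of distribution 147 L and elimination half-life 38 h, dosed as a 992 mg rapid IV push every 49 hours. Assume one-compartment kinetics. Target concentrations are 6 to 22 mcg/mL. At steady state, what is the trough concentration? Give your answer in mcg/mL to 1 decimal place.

4.7 mcg/mL

τ/t½ = 49/38 ≈ 1.2895, so fraction remaining f = (1/2)^(49/38) ≈ 0.4091.
Each bolus raises the concentration by D/Vd = 992/147 ≈ 6.748 mcg/mL.
Steady-state trough Cmin,ss = C₀·f/(1−f) ≈ 6.748 × 0.4091/0.5909 ≈ 4.672 mcg/mL.
Trough 4.7 mcg/mL vs MEC 6 mcg/mL: subtherapeutic.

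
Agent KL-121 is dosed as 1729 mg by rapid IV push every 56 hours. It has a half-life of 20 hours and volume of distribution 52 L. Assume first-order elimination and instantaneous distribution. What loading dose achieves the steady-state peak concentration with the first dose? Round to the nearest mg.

2019 mg

f = (1/2)^(56/20) ≈ 0.143587; accumulation ratio R = 1/(1−f) ≈ 1.16766.
Loading dose to hit Cmax,ss on first dose: D_load = D_maint·R ≈ 1729 × 1.16766 ≈ 2018.88 mg.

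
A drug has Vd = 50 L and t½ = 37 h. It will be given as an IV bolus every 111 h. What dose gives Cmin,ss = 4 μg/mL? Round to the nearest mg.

τ/t½ = 111/37 ≈ 3, so f = (1/2)^(111/37) ≈ 0.125000.
Cmin,ss = (D/Vd)·f/(1−f), so D = Cmin,ss·Vd·(1−f)/f.
D = 4 × 50 × (1−f)/f ≈ 4 × 50 × 7.00000 ≈ 1400.00 mg.

1400 mg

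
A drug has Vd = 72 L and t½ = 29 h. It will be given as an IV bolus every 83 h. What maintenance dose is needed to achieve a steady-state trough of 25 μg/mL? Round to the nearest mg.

11287 mg

τ/t½ = 83/29 ≈ 2.8621, so f = (1/2)^(83/29) ≈ 0.137541.
Cmin,ss = (D/Vd)·f/(1−f), so D = Cmin,ss·Vd·(1−f)/f.
D = 25 × 72 × (1−f)/f ≈ 25 × 72 × 6.27056 ≈ 11287.01 mg.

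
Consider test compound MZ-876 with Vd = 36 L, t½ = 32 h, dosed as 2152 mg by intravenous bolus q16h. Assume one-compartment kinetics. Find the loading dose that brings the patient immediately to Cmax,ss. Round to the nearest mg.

f = (1/2)^(16/32) ≈ 0.707107; accumulation ratio R = 1/(1−f) ≈ 3.41422.
Loading dose to hit Cmax,ss on first dose: D_load = D_maint·R ≈ 2152 × 3.41422 ≈ 7347.40 mg.

7347 mg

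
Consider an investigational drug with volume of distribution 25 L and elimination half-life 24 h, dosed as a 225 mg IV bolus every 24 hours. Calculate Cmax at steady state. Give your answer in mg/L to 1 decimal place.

The dosing interval is 1 half-life, so f = 2^(−1) = 0.5.
At steady state, R = 1/(1 − 0.5) = 2/1.
Single-dose peak C₀ = D/Vd = 225/25 = 9 mg/L.
Steady-state peak Cmax,ss = C₀·R = 9 × 2/1 ≈ 18.000 mg/L.

18.0 mg/L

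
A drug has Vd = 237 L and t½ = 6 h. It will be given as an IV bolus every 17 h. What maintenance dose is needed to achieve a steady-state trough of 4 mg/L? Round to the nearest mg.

5809 mg

τ/t½ = 17/6 ≈ 2.8333, so f = (1/2)^(17/6) ≈ 0.140308.
Cmin,ss = (D/Vd)·f/(1−f), so D = Cmin,ss·Vd·(1−f)/f.
D = 4 × 237 × (1−f)/f ≈ 4 × 237 × 6.12718 ≈ 5808.57 mg.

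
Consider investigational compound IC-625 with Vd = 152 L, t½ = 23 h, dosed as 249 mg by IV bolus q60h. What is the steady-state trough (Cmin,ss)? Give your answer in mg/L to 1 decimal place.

τ/t½ = 60/23 ≈ 2.6087, so fraction remaining f = (1/2)^(60/23) ≈ 0.1639.
Accumulation ratio R = 1/(1 − f) ≈ 1/0.8361 ≈ 1.1960.
Each bolus raises the concentration by D/Vd = 249/152 ≈ 1.638 mg/L.
Cmax,ss = C₀/(1 − f) ≈ 1.638/0.8361 ≈ 1.959 mg/L.
One interval later, Cmin,ss = Cmax,ss·e^(−kτ) ≈ 1.959 × 0.1639 ≈ 0.321 mg/L.

0.3 mg/L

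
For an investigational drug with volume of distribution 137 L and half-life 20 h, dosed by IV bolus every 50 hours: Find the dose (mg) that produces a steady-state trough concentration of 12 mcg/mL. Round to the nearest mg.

7656 mg

τ/t½ = 50/20 ≈ 2.5, so f = (1/2)^(50/20) ≈ 0.176777.
Cmin,ss = (D/Vd)·f/(1−f), so D = Cmin,ss·Vd·(1−f)/f.
D = 12 × 137 × (1−f)/f ≈ 12 × 137 × 4.65684 ≈ 7655.84 mg.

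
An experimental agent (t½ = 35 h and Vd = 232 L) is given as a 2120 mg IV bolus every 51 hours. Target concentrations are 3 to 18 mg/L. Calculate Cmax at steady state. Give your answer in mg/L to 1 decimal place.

τ/t½ = 51/35 ≈ 1.4571, so fraction remaining f = (1/2)^(51/35) ≈ 0.3642.
Accumulation ratio R = 1/(1 − f) ≈ 1/0.6358 ≈ 1.5728.
Single-dose peak C₀ = D/Vd = 2120/232 ≈ 9.138 mg/L.
Steady-state peak Cmax,ss = C₀·R ≈ 9.138 × 1.5728 ≈ 14.372 mg/L.
Peak 14.4 mg/L vs MTC 18 mg/L: below toxic threshold.

14.4 mg/L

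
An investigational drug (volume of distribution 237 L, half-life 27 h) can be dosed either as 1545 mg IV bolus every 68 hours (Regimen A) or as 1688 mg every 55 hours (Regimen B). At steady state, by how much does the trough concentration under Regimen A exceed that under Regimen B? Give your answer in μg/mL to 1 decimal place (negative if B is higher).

-0.9 μg/mL

Regimen A: f = (1/2)^(68/27) ≈ 0.1745; Cmin,ss = (1545/237)·f/(1−f) ≈ 1.378 μg/mL.
Regimen B: f = (1/2)^(55/27) ≈ 0.2437; Cmin,ss = (1688/237)·f/(1−f) ≈ 2.295 μg/mL.
Difference ≈ 1.378 − 2.295 ≈ -0.917 μg/mL.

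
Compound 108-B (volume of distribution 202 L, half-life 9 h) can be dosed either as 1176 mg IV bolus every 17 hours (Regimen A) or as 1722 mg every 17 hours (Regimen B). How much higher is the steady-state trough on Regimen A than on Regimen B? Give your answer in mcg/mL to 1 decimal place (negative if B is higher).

-1.0 mcg/mL

Regimen A: f = (1/2)^(17/9) ≈ 0.2700; Cmin,ss = (1176/202)·f/(1−f) ≈ 2.153 mcg/mL.
Regimen B: f = (1/2)^(17/9) ≈ 0.2700; Cmin,ss = (1722/202)·f/(1−f) ≈ 3.153 mcg/mL.
Difference ≈ 2.153 − 3.153 ≈ -1.000 mcg/mL.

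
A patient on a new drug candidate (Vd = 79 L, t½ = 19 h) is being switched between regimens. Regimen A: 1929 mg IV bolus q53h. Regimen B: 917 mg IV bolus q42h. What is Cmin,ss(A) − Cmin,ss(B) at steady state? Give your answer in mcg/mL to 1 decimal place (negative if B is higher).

0.9 mcg/mL

Regimen A: f = (1/2)^(53/19) ≈ 0.1446; Cmin,ss = (1929/79)·f/(1−f) ≈ 4.128 mcg/mL.
Regimen B: f = (1/2)^(42/19) ≈ 0.2161; Cmin,ss = (917/79)·f/(1−f) ≈ 3.200 mcg/mL.
Difference ≈ 4.128 − 3.200 ≈ 0.928 mcg/mL.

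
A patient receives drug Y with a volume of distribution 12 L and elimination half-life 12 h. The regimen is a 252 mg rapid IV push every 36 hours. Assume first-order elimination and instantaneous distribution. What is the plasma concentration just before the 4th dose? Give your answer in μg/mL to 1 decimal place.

3.0 μg/mL

f = (1/2)^(τ/t½) = (1/2)^(36/12) ≈ 0.1250.
C₀ = D/Vd = 252/12 ≈ 21.000 μg/mL.
Before the 4th dose, 3 doses have been given. Superposition: Cmin = C₀·(f + f² + … + f^3).
≈ 21.000 × (0.1250 + 0.0156 + 0.0020) ≈ 21.000 × 0.1426 ≈ 2.995 μg/mL.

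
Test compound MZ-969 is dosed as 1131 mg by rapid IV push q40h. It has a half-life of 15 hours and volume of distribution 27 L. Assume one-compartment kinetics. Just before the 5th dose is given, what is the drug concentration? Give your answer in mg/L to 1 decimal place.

7.8 mg/L

f = (1/2)^(τ/t½) = (1/2)^(40/15) ≈ 0.1575.
C₀ = D/Vd = 1131/27 ≈ 41.889 mg/L.
Before the 5th dose, 4 doses have been given. Superposition: Cmin = C₀·(f + f² + … + f^4).
≈ 41.889 × (0.1575 + 0.0248 + 0.0039 + 0.0006) ≈ 41.889 × 0.1868 ≈ 7.825 mg/L.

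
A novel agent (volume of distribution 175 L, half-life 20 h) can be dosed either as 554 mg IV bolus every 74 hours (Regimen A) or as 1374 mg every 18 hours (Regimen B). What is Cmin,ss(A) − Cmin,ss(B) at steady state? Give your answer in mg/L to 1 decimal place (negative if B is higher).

Regimen A: f = (1/2)^(74/20) ≈ 0.0769; Cmin,ss = (554/175)·f/(1−f) ≈ 0.264 mg/L.
Regimen B: f = (1/2)^(18/20) ≈ 0.5359; Cmin,ss = (1374/175)·f/(1−f) ≈ 9.066 mg/L.
Difference ≈ 0.264 − 9.066 ≈ -8.802 mg/L.

-8.8 mg/L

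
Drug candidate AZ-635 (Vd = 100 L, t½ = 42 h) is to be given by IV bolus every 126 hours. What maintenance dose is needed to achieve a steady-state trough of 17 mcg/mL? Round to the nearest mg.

11900 mg

τ/t½ = 126/42 ≈ 3, so f = (1/2)^(126/42) ≈ 0.125000.
Cmin,ss = (D/Vd)·f/(1−f), so D = Cmin,ss·Vd·(1−f)/f.
D = 17 × 100 × (1−f)/f ≈ 17 × 100 × 7.00000 ≈ 11900.00 mg.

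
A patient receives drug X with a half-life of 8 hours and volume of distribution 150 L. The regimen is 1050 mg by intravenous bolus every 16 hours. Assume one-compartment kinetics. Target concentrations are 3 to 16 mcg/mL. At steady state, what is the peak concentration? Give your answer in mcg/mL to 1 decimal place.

τ = 16 h = 2 half-lives, so f = (1/2)^2 = 0.25.
At steady state, R = 1/(1 − 0.25) = 4/3.
Single-dose peak C₀ = D/Vd = 1050/150 = 7 mcg/mL.
Steady-state peak Cmax,ss = C₀·R = 7 × 4/3 ≈ 9.333 mcg/mL.
Peak 9.3 mcg/mL vs MTC 16 mcg/mL: below toxic threshold.

9.3 mcg/mL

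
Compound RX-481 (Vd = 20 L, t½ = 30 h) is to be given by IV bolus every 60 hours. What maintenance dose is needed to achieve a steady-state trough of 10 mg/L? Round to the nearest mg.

600 mg

τ/t½ = 60/30 ≈ 2, so f = (1/2)^(60/30) ≈ 0.250000.
Cmin,ss = (D/Vd)·f/(1−f), so D = Cmin,ss·Vd·(1−f)/f.
D = 10 × 20 × (1−f)/f ≈ 10 × 20 × 3.00000 ≈ 600.00 mg.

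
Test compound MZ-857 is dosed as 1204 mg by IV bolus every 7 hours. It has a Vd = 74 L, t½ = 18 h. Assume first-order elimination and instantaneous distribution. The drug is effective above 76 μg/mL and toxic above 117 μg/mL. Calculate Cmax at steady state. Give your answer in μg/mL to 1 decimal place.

k = ln2/t½ = ln2/18 ≈ 0.038508 h⁻¹; fraction remaining f = e^(−kτ) = e^(−0.038508×7) ≈ 0.7637.
Accumulation ratio R = 1/(1 − f) ≈ 1/0.2363 ≈ 4.2319.
Single-dose peak C₀ = D/Vd = 1204/74 ≈ 16.270 μg/mL.
Cmax,ss = C₀/(1 − f) ≈ 16.270/0.2363 ≈ 68.853 μg/mL.
Peak 68.9 μg/mL vs MTC 117 μg/mL: below toxic threshold.

68.9 μg/mL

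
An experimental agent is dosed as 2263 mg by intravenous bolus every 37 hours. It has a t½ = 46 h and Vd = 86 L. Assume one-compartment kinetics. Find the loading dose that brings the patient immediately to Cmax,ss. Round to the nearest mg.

5295 mg

f = (1/2)^(37/46) ≈ 0.572621; accumulation ratio R = 1/(1−f) ≈ 2.33984.
Loading dose to hit Cmax,ss on first dose: D_load = D_maint·R ≈ 2263 × 2.33984 ≈ 5295.06 mg.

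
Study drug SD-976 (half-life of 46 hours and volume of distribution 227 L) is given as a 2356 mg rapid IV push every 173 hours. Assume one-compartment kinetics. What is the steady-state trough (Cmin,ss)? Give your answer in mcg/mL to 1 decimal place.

0.8 mcg/mL

Over one 173-h interval, 173/46 ≈ 3.7609 half-lives elapse, leaving f ≈ 0.0738 of each dose.
Accumulation ratio R = 1/(1 − f) ≈ 1/0.9262 ≈ 1.0797.
Single-dose peak C₀ = D/Vd = 2356/227 ≈ 10.379 mcg/mL.
Steady-state peak Cmax,ss = C₀·R ≈ 10.379 × 1.0797 ≈ 11.206 mcg/mL.
Steady-state trough Cmin,ss = Cmax,ss·f ≈ 11.206 × 0.0738 ≈ 0.827 mcg/mL.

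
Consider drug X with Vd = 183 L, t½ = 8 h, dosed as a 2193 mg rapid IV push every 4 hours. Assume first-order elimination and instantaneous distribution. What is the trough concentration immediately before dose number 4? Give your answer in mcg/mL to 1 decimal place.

18.7 mcg/mL

f = (1/2)^(τ/t½) = (1/2)^(4/8) ≈ 0.7071.
C₀ = D/Vd = 2193/183 ≈ 11.984 mcg/mL.
Before the 4th dose, 3 doses have been given. Superposition: Cmin = C₀·(f + f² + … + f^3).
≈ 11.984 × (0.7071 + 0.5000 + 0.3535) ≈ 11.984 × 1.5606 ≈ 18.702 mcg/mL.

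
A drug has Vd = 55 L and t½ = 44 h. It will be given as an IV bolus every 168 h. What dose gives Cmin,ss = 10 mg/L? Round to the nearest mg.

7208 mg

τ/t½ = 168/44 ≈ 3.8182, so f = (1/2)^(168/44) ≈ 0.070895.
Cmin,ss = (D/Vd)·f/(1−f), so D = Cmin,ss·Vd·(1−f)/f.
D = 10 × 55 × (1−f)/f ≈ 10 × 55 × 13.10537 ≈ 7207.95 mg.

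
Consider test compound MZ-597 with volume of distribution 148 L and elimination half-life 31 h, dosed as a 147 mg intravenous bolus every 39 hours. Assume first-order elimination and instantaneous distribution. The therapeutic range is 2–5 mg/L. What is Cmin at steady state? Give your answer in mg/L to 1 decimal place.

0.7 mg/L

Over one 39-h interval, 39/31 ≈ 1.2581 half-lives elapse, leaving f ≈ 0.4181 of each dose.
Accumulation ratio R = 1/(1 − f) ≈ 1/0.5819 ≈ 1.7185.
Single-dose peak C₀ = D/Vd = 147/148 ≈ 0.993 mg/L.
Cmax,ss = C₀/(1 − f) ≈ 0.993/0.5819 ≈ 1.706 mg/L.
Steady-state trough Cmin,ss = Cmax,ss·f ≈ 1.706 × 0.4181 ≈ 0.713 mg/L.
Trough 0.7 mg/L vs MEC 2 mg/L: subtherapeutic.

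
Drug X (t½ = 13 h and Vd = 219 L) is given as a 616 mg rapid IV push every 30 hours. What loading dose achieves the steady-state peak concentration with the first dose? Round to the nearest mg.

772 mg

f = (1/2)^(30/13) ≈ 0.201983; accumulation ratio R = 1/(1−f) ≈ 1.25311.
Loading dose to hit Cmax,ss on first dose: D_load = D_maint·R ≈ 616 × 1.25311 ≈ 771.92 mg.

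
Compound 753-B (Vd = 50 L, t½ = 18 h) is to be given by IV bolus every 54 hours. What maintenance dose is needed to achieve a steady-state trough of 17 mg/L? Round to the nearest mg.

5950 mg

τ/t½ = 54/18 ≈ 3, so f = (1/2)^(54/18) ≈ 0.125000.
Cmin,ss = (D/Vd)·f/(1−f), so D = Cmin,ss·Vd·(1−f)/f.
D = 17 × 50 × (1−f)/f ≈ 17 × 50 × 7.00000 ≈ 5950.00 mg.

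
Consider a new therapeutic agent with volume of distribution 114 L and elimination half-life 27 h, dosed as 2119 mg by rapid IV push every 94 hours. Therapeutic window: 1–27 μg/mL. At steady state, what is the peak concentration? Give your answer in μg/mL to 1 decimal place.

k = ln2/t½ = ln2/27 ≈ 0.025672 h⁻¹; fraction remaining f = e^(−kτ) = e^(−0.025672×94) ≈ 0.0895.
At steady state, accumulation factor R = 1/(1 − e^(−kτ)) ≈ 1.0983.
Single-dose peak C₀ = D/Vd = 2119/114 ≈ 18.588 μg/mL.
Steady-state peak Cmax,ss = C₀·R ≈ 18.588 × 1.0983 ≈ 20.415 μg/mL.
Peak 20.4 μg/mL vs MTC 27 μg/mL: below toxic threshold.

20.4 μg/mL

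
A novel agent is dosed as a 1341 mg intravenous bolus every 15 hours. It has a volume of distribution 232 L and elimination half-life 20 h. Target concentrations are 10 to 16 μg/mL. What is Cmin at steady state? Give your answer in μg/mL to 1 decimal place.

8.5 μg/mL

k = ln2/t½ = ln2/20 ≈ 0.034657 h⁻¹; fraction remaining f = e^(−kτ) = e^(−0.034657×15) ≈ 0.5946.
Accumulation ratio R = 1/(1 − f) ≈ 1/0.4054 ≈ 2.4667.
Each bolus raises the concentration by D/Vd = 1341/232 ≈ 5.780 μg/mL.
Cmax,ss = C₀/(1 − f) ≈ 5.780/0.4054 ≈ 14.258 μg/mL.
One interval later, Cmin,ss = Cmax,ss·e^(−kτ) ≈ 14.258 × 0.5946 ≈ 8.478 μg/mL.
Trough 8.5 μg/mL vs MEC 10 μg/mL: subtherapeutic.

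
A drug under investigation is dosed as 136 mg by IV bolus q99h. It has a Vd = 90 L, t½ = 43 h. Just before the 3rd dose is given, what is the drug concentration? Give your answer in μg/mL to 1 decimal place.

f = (1/2)^(τ/t½) = (1/2)^(99/43) ≈ 0.2027.
C₀ = D/Vd = 136/90 ≈ 1.511 μg/mL.
Before the 3rd dose, 2 doses have been given. Superposition: Cmin = C₀·(f + f²).
≈ 1.511 × (0.2027 + 0.0411) ≈ 1.511 × 0.2438 ≈ 0.368 μg/mL.

0.4 μg/mL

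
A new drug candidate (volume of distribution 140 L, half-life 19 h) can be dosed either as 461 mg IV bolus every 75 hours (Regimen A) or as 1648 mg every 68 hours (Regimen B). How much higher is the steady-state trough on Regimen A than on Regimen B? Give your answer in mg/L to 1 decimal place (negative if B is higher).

Regimen A: f = (1/2)^(75/19) ≈ 0.0648; Cmin,ss = (461/140)·f/(1−f) ≈ 0.228 mg/L.
Regimen B: f = (1/2)^(68/19) ≈ 0.0837; Cmin,ss = (1648/140)·f/(1−f) ≈ 1.075 mg/L.
Difference ≈ 0.228 − 1.075 ≈ -0.847 mg/L.

-0.8 mg/L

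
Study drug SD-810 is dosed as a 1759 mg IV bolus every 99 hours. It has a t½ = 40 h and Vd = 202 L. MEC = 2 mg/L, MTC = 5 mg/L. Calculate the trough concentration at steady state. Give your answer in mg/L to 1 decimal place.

1.9 mg/L

τ/t½ = 99/40 ≈ 2.475, so fraction remaining f = (1/2)^(99/40) ≈ 0.1799.
Accumulation ratio R = 1/(1 − f) ≈ 1/0.8201 ≈ 1.2194.
Single-dose peak C₀ = D/Vd = 1759/202 ≈ 8.708 mg/L.
Cmax,ss = C₀/(1 − f) ≈ 8.708/0.8201 ≈ 10.618 mg/L.
One interval later, Cmin,ss = Cmax,ss·e^(−kτ) ≈ 10.618 × 0.1799 ≈ 1.910 mg/L.
Trough 1.9 mg/L vs MEC 2 mg/L: subtherapeutic.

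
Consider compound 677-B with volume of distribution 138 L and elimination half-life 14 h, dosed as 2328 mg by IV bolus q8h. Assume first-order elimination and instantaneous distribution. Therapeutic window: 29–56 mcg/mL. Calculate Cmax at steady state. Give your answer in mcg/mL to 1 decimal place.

Over one 8-h interval, 8/14 ≈ 0.57143 half-lives elapse, leaving f ≈ 0.6730 of each dose.
At steady state, accumulation factor R = 1/(1 − e^(−kτ)) ≈ 3.0581.
Single-dose peak C₀ = D/Vd = 2328/138 ≈ 16.870 mcg/mL.
Cmax,ss = C₀/(1 − f) ≈ 16.870/0.3270 ≈ 51.590 mcg/mL.
Peak 51.6 mcg/mL vs MTC 56 mcg/mL: below toxic threshold.

51.6 mcg/mL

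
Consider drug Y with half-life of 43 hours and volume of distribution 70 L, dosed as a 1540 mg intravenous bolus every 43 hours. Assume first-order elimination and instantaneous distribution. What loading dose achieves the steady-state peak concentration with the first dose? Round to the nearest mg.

f = (1/2)^(43/43) ≈ 0.500000; accumulation ratio R = 1/(1−f) ≈ 2.00000.
Loading dose to hit Cmax,ss on first dose: D_load = D_maint·R ≈ 1540 × 2.00000 ≈ 3080.00 mg.

3080 mg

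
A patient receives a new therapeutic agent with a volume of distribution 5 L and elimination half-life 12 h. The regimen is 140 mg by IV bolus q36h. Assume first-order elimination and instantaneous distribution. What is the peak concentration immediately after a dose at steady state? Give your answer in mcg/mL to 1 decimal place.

32.0 mcg/mL

τ = 36 h = 3 half-lives, so f = (1/2)^3 = 0.125.
Accumulation ratio R = 1/(1 − f) = 1/0.875 = 8/7.
Single-dose peak C₀ = D/Vd = 140/5 = 28 mcg/mL.
Steady-state peak Cmax,ss = C₀·R = 28 × 8/7 ≈ 32.000 mcg/mL.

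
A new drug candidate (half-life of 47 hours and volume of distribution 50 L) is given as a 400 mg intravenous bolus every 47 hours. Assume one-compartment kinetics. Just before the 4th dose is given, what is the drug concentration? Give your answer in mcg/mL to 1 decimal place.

7.0 mcg/mL

f = (1/2)^(τ/t½) = (1/2)^(47/47) ≈ 0.5000.
C₀ = D/Vd = 400/50 ≈ 8.000 mcg/mL.
Before the 4th dose, 3 doses have been given. Superposition: Cmin = C₀·(f + f² + … + f^3).
≈ 8.000 × (0.5000 + 0.2500 + 0.1250) ≈ 8.000 × 0.8750 ≈ 7.000 mcg/mL.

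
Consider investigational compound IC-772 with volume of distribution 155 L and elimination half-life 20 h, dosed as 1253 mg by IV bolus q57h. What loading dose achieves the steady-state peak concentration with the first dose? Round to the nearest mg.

f = (1/2)^(57/20) ≈ 0.138696; accumulation ratio R = 1/(1−f) ≈ 1.16103.
Loading dose to hit Cmax,ss on first dose: D_load = D_maint·R ≈ 1253 × 1.16103 ≈ 1454.77 mg.

1455 mg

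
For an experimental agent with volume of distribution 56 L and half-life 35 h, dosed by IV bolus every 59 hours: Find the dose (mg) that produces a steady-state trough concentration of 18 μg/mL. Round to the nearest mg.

2235 mg

τ/t½ = 59/35 ≈ 1.6857, so f = (1/2)^(59/35) ≈ 0.310849.
Cmin,ss = (D/Vd)·f/(1−f), so D = Cmin,ss·Vd·(1−f)/f.
D = 18 × 56 × (1−f)/f ≈ 18 × 56 × 2.21700 ≈ 2234.74 mg.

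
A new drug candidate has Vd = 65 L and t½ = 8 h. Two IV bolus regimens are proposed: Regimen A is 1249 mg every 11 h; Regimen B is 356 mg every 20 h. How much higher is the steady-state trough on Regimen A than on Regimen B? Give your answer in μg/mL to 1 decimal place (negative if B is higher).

10.9 μg/mL

Regimen A: f = (1/2)^(11/8) ≈ 0.3856; Cmin,ss = (1249/65)·f/(1−f) ≈ 12.060 μg/mL.
Regimen B: f = (1/2)^(20/8) ≈ 0.1768; Cmin,ss = (356/65)·f/(1−f) ≈ 1.176 μg/mL.
Difference ≈ 12.060 − 1.176 ≈ 10.884 μg/mL.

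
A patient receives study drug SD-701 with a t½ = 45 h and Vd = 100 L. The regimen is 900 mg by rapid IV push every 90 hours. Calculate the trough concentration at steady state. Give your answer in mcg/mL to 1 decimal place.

The dosing interval is 2 half-lives, so f = 2^(−2) = 0.25.
At steady state, R = 1/(1 − 0.25) = 4/3.
Single-dose peak C₀ = D/Vd = 900/100 = 9 mcg/mL.
Steady-state peak Cmax,ss = C₀·R = 9 × 4/3 ≈ 12.000 mcg/mL.
Steady-state trough Cmin,ss = Cmax,ss·f ≈ 12.000 × 0.25 ≈ 3.000 mcg/mL.

3.0 mcg/mL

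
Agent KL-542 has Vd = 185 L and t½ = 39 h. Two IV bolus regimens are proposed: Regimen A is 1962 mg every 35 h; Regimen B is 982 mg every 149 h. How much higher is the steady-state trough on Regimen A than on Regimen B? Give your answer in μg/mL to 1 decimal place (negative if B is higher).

11.9 μg/mL

Regimen A: f = (1/2)^(35/39) ≈ 0.5368; Cmin,ss = (1962/185)·f/(1−f) ≈ 12.291 μg/mL.
Regimen B: f = (1/2)^(149/39) ≈ 0.0708; Cmin,ss = (982/185)·f/(1−f) ≈ 0.404 μg/mL.
Difference ≈ 12.291 − 0.404 ≈ 11.887 μg/mL.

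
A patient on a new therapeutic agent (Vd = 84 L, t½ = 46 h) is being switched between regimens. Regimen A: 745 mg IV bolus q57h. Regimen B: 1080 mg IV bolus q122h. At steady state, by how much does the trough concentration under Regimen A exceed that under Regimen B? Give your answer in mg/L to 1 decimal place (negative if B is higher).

Regimen A: f = (1/2)^(57/46) ≈ 0.4236; Cmin,ss = (745/84)·f/(1−f) ≈ 6.518 mg/L.
Regimen B: f = (1/2)^(122/46) ≈ 0.1591; Cmin,ss = (1080/84)·f/(1−f) ≈ 2.433 mg/L.
Difference ≈ 6.518 − 2.433 ≈ 4.085 mg/L.

4.1 mg/L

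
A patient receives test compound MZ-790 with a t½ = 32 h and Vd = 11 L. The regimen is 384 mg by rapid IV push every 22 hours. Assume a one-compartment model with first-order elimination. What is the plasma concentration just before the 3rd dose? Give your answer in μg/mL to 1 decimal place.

35.1 μg/mL

f = (1/2)^(τ/t½) = (1/2)^(22/32) ≈ 0.6209.
C₀ = D/Vd = 384/11 ≈ 34.909 μg/mL.
Before the 3rd dose, 2 doses have been given. Superposition: Cmin = C₀·(f + f²).
≈ 34.909 × (0.6209 + 0.3855) ≈ 34.909 × 1.0064 ≈ 35.132 μg/mL.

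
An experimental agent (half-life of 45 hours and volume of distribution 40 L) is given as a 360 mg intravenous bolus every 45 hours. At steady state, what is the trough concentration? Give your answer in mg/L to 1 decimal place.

9.0 mg/L

τ = 45 h = 1 half-life, so f = (1/2)^1 = 0.5.
At steady state, R = 1/(1 − 0.5) = 2/1.
Single-dose peak C₀ = D/Vd = 360/40 = 9 mg/L.
Steady-state peak Cmax,ss = C₀·R = 9 × 2/1 ≈ 18.000 mg/L.
Steady-state trough Cmin,ss = Cmax,ss·f ≈ 18.000 × 0.5 ≈ 9.000 mg/L.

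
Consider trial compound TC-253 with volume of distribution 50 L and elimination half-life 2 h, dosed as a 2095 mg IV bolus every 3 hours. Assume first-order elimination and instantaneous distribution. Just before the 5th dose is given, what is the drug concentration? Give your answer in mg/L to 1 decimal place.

22.6 mg/L

f = (1/2)^(τ/t½) = (1/2)^(3/2) ≈ 0.3536.
C₀ = D/Vd = 2095/50 ≈ 41.900 mg/L.
Before the 5th dose, 4 doses have been given. Superposition: Cmin = C₀·(f + f² + … + f^4).
≈ 41.900 × (0.3536 + 0.1250 + 0.0442 + 0.0156) ≈ 41.900 × 0.5384 ≈ 22.559 mg/L.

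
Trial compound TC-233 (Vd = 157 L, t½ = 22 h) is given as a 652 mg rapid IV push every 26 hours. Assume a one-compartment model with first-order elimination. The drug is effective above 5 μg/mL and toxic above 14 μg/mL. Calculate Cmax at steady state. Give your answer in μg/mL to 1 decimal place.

7.4 μg/mL

k = ln2/t½ = ln2/22 ≈ 0.031507 h⁻¹; fraction remaining f = e^(−kτ) = e^(−0.031507×26) ≈ 0.4408.
At steady state, accumulation factor R = 1/(1 − e^(−kτ)) ≈ 1.7883.
Each bolus raises the concentration by D/Vd = 652/157 ≈ 4.153 μg/mL.
Steady-state peak Cmax,ss = C₀·R ≈ 4.153 × 1.7883 ≈ 7.427 μg/mL.
Peak 7.4 μg/mL vs MTC 14 μg/mL: below toxic threshold.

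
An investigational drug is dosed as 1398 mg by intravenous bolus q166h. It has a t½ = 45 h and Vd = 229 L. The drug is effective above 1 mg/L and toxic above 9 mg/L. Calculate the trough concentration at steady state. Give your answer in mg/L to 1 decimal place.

0.5 mg/L

Over one 166-h interval, 166/45 ≈ 3.6889 half-lives elapse, leaving f ≈ 0.0775 of each dose.
Accumulation ratio R = 1/(1 − f) ≈ 1/0.9225 ≈ 1.0840.
Single-dose peak C₀ = D/Vd = 1398/229 ≈ 6.105 mg/L.
Cmax,ss = C₀/(1 − f) ≈ 6.105/0.9225 ≈ 6.618 mg/L.
Steady-state trough Cmin,ss = Cmax,ss·f ≈ 6.618 × 0.0775 ≈ 0.513 mg/L.
Trough 0.5 mg/L vs MEC 1 mg/L: subtherapeutic.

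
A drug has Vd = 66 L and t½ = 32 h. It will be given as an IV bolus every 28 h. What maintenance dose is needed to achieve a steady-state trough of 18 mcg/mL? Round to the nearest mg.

τ/t½ = 28/32 ≈ 0.875, so f = (1/2)^(28/32) ≈ 0.545254.
Cmin,ss = (D/Vd)·f/(1−f), so D = Cmin,ss·Vd·(1−f)/f.
D = 18 × 66 × (1−f)/f ≈ 18 × 66 × 0.83401 ≈ 990.80 mg.

991 mg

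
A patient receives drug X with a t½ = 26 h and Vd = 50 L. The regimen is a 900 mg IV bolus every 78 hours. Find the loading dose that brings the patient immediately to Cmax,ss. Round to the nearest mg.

1029 mg

f = (1/2)^(78/26) ≈ 0.125000; accumulation ratio R = 1/(1−f) ≈ 1.14286.
Loading dose to hit Cmax,ss on first dose: D_load = D_maint·R ≈ 900 × 1.14286 ≈ 1028.57 mg.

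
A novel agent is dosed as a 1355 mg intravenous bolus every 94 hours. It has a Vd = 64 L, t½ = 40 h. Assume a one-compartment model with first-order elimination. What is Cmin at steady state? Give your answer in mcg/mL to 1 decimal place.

5.2 mcg/mL

k = ln2/t½ = ln2/40 ≈ 0.017329 h⁻¹; fraction remaining f = e^(−kτ) = e^(−0.017329×94) ≈ 0.1961.
Accumulation ratio R = 1/(1 − f) ≈ 1/0.8039 ≈ 1.2439.
Single-dose peak C₀ = D/Vd = 1355/64 ≈ 21.172 mcg/mL.
Steady-state peak Cmax,ss = C₀·R ≈ 21.172 × 1.2439 ≈ 26.336 mcg/mL.
One interval later, Cmin,ss = Cmax,ss·e^(−kτ) ≈ 26.336 × 0.1961 ≈ 5.164 mcg/mL.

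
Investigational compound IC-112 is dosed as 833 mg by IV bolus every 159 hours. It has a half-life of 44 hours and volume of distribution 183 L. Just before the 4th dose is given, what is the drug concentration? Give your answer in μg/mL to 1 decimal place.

0.4 μg/mL

f = (1/2)^(τ/t½) = (1/2)^(159/44) ≈ 0.0817.
C₀ = D/Vd = 833/183 ≈ 4.552 μg/mL.
Before the 4th dose, 3 doses have been given. Superposition: Cmin = C₀·(f + f² + … + f^3).
≈ 4.552 × (0.0817 + 0.0067 + 0.0005) ≈ 4.552 × 0.0889 ≈ 0.405 μg/mL.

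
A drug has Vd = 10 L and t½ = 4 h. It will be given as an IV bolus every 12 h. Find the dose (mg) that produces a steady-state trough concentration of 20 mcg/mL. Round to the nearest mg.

τ/t½ = 12/4 ≈ 3, so f = (1/2)^(12/4) ≈ 0.125000.
Cmin,ss = (D/Vd)·f/(1−f), so D = Cmin,ss·Vd·(1−f)/f.
D = 20 × 10 × (1−f)/f ≈ 20 × 10 × 7.00000 ≈ 1400.00 mg.

1400 mg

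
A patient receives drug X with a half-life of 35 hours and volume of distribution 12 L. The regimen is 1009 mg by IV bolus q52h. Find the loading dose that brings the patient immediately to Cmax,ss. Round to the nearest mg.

f = (1/2)^(52/35) ≈ 0.357072; accumulation ratio R = 1/(1−f) ≈ 1.55538.
Loading dose to hit Cmax,ss on first dose: D_load = D_maint·R ≈ 1009 × 1.55538 ≈ 1569.38 mg.

1569 mg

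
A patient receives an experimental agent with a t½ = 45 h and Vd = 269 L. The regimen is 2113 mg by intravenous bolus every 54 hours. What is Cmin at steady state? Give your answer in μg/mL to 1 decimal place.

k = ln2/t½ = ln2/45 ≈ 0.015403 h⁻¹; fraction remaining f = e^(−kτ) = e^(−0.015403×54) ≈ 0.4353.
Each bolus raises the concentration by D/Vd = 2113/269 ≈ 7.855 μg/mL.
Steady-state trough Cmin,ss = C₀·f/(1−f) ≈ 7.855 × 0.4353/0.5647 ≈ 6.055 μg/mL.

6.1 μg/mL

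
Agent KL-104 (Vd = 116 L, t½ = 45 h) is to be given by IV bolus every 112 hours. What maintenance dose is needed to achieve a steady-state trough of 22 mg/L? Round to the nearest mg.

11774 mg

τ/t½ = 112/45 ≈ 2.4889, so f = (1/2)^(112/45) ≈ 0.178143.
Cmin,ss = (D/Vd)·f/(1−f), so D = Cmin,ss·Vd·(1−f)/f.
D = 22 × 116 × (1−f)/f ≈ 22 × 116 × 4.61347 ≈ 11773.58 mg.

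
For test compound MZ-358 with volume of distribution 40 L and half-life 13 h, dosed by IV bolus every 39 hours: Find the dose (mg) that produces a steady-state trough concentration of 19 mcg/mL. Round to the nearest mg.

τ/t½ = 39/13 ≈ 3, so f = (1/2)^(39/13) ≈ 0.125000.
Cmin,ss = (D/Vd)·f/(1−f), so D = Cmin,ss·Vd·(1−f)/f.
D = 19 × 40 × (1−f)/f ≈ 19 × 40 × 7.00000 ≈ 5320.00 mg.

5320 mg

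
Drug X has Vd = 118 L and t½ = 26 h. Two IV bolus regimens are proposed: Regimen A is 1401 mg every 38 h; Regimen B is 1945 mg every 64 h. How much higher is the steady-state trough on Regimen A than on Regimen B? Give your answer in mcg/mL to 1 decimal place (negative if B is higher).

Regimen A: f = (1/2)^(38/26) ≈ 0.3631; Cmin,ss = (1401/118)·f/(1−f) ≈ 6.769 mcg/mL.
Regimen B: f = (1/2)^(64/26) ≈ 0.1816; Cmin,ss = (1945/118)·f/(1−f) ≈ 3.658 mcg/mL.
Difference ≈ 6.769 − 3.658 ≈ 3.111 mcg/mL.

3.1 mcg/mL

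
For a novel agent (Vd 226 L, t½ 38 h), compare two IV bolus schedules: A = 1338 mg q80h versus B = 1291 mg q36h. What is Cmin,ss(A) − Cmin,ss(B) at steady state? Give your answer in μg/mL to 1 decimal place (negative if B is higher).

-4.4 μg/mL

Regimen A: f = (1/2)^(80/38) ≈ 0.2324; Cmin,ss = (1338/226)·f/(1−f) ≈ 1.792 μg/mL.
Regimen B: f = (1/2)^(36/38) ≈ 0.5186; Cmin,ss = (1291/226)·f/(1−f) ≈ 6.154 μg/mL.
Difference ≈ 1.792 − 6.154 ≈ -4.362 μg/mL.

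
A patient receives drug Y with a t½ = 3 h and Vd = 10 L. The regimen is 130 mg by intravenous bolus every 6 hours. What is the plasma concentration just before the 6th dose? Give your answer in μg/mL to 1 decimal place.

4.3 μg/mL

f = (1/2)^(τ/t½) = (1/2)^(6/3) ≈ 0.2500.
C₀ = D/Vd = 130/10 ≈ 13.000 μg/mL.
Before the 6th dose, 5 doses have been given. Superposition: Cmin = C₀·(f + f² + … + f^5).
≈ 13.000 × (0.2500 + 0.0625 + 0.0156 + 0.0039 + 0.0010) ≈ 13.000 × 0.3330 ≈ 4.329 μg/mL.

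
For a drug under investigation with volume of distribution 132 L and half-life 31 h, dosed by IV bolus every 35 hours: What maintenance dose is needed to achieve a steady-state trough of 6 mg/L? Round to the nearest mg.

τ/t½ = 35/31 ≈ 1.129, so f = (1/2)^(35/31) ≈ 0.457222.
Cmin,ss = (D/Vd)·f/(1−f), so D = Cmin,ss·Vd·(1−f)/f.
D = 6 × 132 × (1−f)/f ≈ 6 × 132 × 1.18712 ≈ 940.20 mg.

940 mg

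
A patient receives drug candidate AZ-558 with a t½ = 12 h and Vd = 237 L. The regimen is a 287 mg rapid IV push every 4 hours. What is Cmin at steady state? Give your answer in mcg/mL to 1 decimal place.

4.7 mcg/mL

k = ln2/t½ = ln2/12 ≈ 0.057762 h⁻¹; fraction remaining f = e^(−kτ) = e^(−0.057762×4) ≈ 0.7937.
Single-dose peak C₀ = D/Vd = 287/237 ≈ 1.211 mcg/mL.
Steady-state trough Cmin,ss = C₀·f/(1−f) ≈ 1.211 × 0.7937/0.2063 ≈ 4.659 mcg/mL.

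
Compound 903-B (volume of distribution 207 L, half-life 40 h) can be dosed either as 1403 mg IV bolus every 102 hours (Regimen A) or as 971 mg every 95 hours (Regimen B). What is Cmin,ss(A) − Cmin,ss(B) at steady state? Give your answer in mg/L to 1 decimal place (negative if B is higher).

0.3 mg/L

Regimen A: f = (1/2)^(102/40) ≈ 0.1708; Cmin,ss = (1403/207)·f/(1−f) ≈ 1.396 mg/L.
Regimen B: f = (1/2)^(95/40) ≈ 0.1928; Cmin,ss = (971/207)·f/(1−f) ≈ 1.120 mg/L.
Difference ≈ 1.396 − 1.120 ≈ 0.276 mg/L.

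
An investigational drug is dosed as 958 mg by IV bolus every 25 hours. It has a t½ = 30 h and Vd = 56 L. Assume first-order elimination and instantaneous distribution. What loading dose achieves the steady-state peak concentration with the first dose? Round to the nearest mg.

2183 mg

f = (1/2)^(25/30) ≈ 0.561231; accumulation ratio R = 1/(1−f) ≈ 2.27910.
Loading dose to hit Cmax,ss on first dose: D_load = D_maint·R ≈ 958 × 2.27910 ≈ 2183.38 mg.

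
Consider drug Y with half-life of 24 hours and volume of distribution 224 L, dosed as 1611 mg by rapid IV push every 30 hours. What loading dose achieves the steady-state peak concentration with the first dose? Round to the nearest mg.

2780 mg

f = (1/2)^(30/24) ≈ 0.420448; accumulation ratio R = 1/(1−f) ≈ 1.72547.
Loading dose to hit Cmax,ss on first dose: D_load = D_maint·R ≈ 1611 × 1.72547 ≈ 2779.73 mg.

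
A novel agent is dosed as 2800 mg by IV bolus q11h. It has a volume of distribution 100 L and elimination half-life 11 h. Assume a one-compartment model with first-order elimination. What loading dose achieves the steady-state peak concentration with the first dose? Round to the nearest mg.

f = (1/2)^(11/11) ≈ 0.500000; accumulation ratio R = 1/(1−f) ≈ 2.00000.
Loading dose to hit Cmax,ss on first dose: D_load = D_maint·R ≈ 2800 × 2.00000 ≈ 5600.00 mg.

5600 mg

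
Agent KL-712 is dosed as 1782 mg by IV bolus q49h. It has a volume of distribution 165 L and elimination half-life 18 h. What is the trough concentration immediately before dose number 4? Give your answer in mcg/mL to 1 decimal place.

f = (1/2)^(τ/t½) = (1/2)^(49/18) ≈ 0.1515.
C₀ = D/Vd = 1782/165 ≈ 10.800 mcg/mL.
Before the 4th dose, 3 doses have been given. Superposition: Cmin = C₀·(f + f² + … + f^3).
≈ 10.800 × (0.1515 + 0.0230 + 0.0035) ≈ 10.800 × 0.1780 ≈ 1.922 mcg/mL.

1.9 mcg/mL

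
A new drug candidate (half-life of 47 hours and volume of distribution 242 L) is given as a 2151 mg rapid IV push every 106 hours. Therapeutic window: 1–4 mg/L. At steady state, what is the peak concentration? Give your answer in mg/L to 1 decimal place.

11.2 mg/L

Over one 106-h interval, 106/47 ≈ 2.2553 half-lives elapse, leaving f ≈ 0.2095 of each dose.
Accumulation ratio R = 1/(1 − f) ≈ 1/0.7905 ≈ 1.2650.
Each bolus raises the concentration by D/Vd = 2151/242 ≈ 8.888 mg/L.
Steady-state peak Cmax,ss = C₀·R ≈ 8.888 × 1.2650 ≈ 11.243 mg/L.
Peak 11.2 mg/L vs MTC 4 mg/L: exceeds toxic threshold.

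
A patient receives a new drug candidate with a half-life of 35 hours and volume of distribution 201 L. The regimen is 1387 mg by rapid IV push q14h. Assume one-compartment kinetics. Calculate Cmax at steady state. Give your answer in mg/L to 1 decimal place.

28.5 mg/L

τ/t½ = 14/35 ≈ 0.4, so fraction remaining f = (1/2)^(14/35) ≈ 0.7579.
At steady state, accumulation factor R = 1/(1 − e^(−kτ)) ≈ 4.1305.
Single-dose peak C₀ = D/Vd = 1387/201 ≈ 6.900 mg/L.
Steady-state peak Cmax,ss = C₀·R ≈ 6.900 × 4.1305 ≈ 28.500 mg/L.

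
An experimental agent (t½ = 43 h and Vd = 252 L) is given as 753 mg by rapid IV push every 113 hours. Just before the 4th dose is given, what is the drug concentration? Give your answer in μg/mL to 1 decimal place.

f = (1/2)^(τ/t½) = (1/2)^(113/43) ≈ 0.1618.
C₀ = D/Vd = 753/252 ≈ 2.988 μg/mL.
Before the 4th dose, 3 doses have been given. Superposition: Cmin = C₀·(f + f² + … + f^3).
≈ 2.988 × (0.1618 + 0.0262 + 0.0042) ≈ 2.988 × 0.1922 ≈ 0.574 μg/mL.

0.6 μg/mL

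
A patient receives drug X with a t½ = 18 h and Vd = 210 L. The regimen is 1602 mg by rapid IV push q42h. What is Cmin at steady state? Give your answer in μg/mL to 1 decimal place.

1.9 μg/mL

k = ln2/t½ = ln2/18 ≈ 0.038508 h⁻¹; fraction remaining f = e^(−kτ) = e^(−0.038508×42) ≈ 0.1984.
At steady state, accumulation factor R = 1/(1 − e^(−kτ)) ≈ 1.2475.
Each bolus raises the concentration by D/Vd = 1602/210 ≈ 7.629 μg/mL.
Steady-state peak Cmax,ss = C₀·R ≈ 7.629 × 1.2475 ≈ 9.517 μg/mL.
One interval later, Cmin,ss = Cmax,ss·e^(−kτ) ≈ 9.517 × 0.1984 ≈ 1.888 μg/mL.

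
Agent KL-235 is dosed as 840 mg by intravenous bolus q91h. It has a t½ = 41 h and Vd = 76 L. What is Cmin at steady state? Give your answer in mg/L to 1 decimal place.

3.0 mg/L

Over one 91-h interval, 91/41 ≈ 2.2195 half-lives elapse, leaving f ≈ 0.2147 of each dose.
At steady state, accumulation factor R = 1/(1 − e^(−kτ)) ≈ 1.2734.
Each bolus raises the concentration by D/Vd = 840/76 ≈ 11.053 mg/L.
Steady-state peak Cmax,ss = C₀·R ≈ 11.053 × 1.2734 ≈ 14.075 mg/L.
One interval later, Cmin,ss = Cmax,ss·e^(−kτ) ≈ 14.075 × 0.2147 ≈ 3.022 mg/L.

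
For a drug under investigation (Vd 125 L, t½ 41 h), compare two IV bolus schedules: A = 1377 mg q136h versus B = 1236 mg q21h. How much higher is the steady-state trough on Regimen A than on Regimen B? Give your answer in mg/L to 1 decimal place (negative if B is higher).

-22.0 mg/L

Regimen A: f = (1/2)^(136/41) ≈ 0.1003; Cmin,ss = (1377/125)·f/(1−f) ≈ 1.228 mg/L.
Regimen B: f = (1/2)^(21/41) ≈ 0.7012; Cmin,ss = (1236/125)·f/(1−f) ≈ 23.204 mg/L.
Difference ≈ 1.228 − 23.204 ≈ -21.976 mg/L.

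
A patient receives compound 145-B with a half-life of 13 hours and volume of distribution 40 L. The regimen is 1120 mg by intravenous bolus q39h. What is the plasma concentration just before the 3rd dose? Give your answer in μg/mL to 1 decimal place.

3.9 μg/mL

f = (1/2)^(τ/t½) = (1/2)^(39/13) ≈ 0.1250.
C₀ = D/Vd = 1120/40 ≈ 28.000 μg/mL.
Before the 3rd dose, 2 doses have been given. Superposition: Cmin = C₀·(f + f²).
≈ 28.000 × (0.1250 + 0.0156) ≈ 28.000 × 0.1406 ≈ 3.937 μg/mL.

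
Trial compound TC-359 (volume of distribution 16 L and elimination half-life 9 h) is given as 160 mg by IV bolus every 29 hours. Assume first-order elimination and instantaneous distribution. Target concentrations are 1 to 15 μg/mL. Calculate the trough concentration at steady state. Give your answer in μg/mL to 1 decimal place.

1.2 μg/mL

τ/t½ = 29/9 ≈ 3.2222, so fraction remaining f = (1/2)^(29/9) ≈ 0.1072.
Single-dose peak C₀ = D/Vd = 160/16 ≈ 10.000 μg/mL.
Steady-state trough Cmin,ss = C₀·f/(1−f) ≈ 10.000 × 0.1072/0.8928 ≈ 1.201 μg/mL.
Trough 1.2 μg/mL vs MEC 1 μg/mL: adequate.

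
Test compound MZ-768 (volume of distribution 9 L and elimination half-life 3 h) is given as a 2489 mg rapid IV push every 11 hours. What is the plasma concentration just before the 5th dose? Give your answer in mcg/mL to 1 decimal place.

23.6 mcg/mL

f = (1/2)^(τ/t½) = (1/2)^(11/3) ≈ 0.0787.
C₀ = D/Vd = 2489/9 ≈ 276.556 mcg/mL.
Before the 5th dose, 4 doses have been given. Superposition: Cmin = C₀·(f + f² + … + f^4).
≈ 276.556 × (0.0787 + 0.0062 + 0.0005 + 0.0000) ≈ 276.556 × 0.0854 ≈ 23.618 mcg/mL.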